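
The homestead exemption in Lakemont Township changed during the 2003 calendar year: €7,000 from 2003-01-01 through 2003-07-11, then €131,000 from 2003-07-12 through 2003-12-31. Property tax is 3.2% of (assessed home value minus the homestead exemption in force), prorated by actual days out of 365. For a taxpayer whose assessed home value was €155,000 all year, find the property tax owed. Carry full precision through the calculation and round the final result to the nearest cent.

2003-01-01 to 2003-07-11: 192 days, exemption €7,000 → (€155,000 − €7,000) × 3.2% × 192/365 = €2,491.2658
2003-07-12 to 2003-12-31: 173 days, exemption €131,000 → (€155,000 − €131,000) × 3.2% × 173/365 = €364.0110
Total = €2,855.2767

€2,855.28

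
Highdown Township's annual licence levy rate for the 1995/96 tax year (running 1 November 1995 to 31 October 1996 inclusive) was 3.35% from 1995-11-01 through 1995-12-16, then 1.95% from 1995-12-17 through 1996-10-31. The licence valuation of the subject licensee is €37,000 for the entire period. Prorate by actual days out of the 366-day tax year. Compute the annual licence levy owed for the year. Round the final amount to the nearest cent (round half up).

1995-11-01 to 1995-12-16: 46 days at 3.35% → €37,000 × 3.35% × 46/366 = €155.7842
1995-12-17 to 1996-10-31: 320 days at 1.95% → €37,000 × 1.95% × 320/366 = €630.8197
Total = €786.6038

€786.60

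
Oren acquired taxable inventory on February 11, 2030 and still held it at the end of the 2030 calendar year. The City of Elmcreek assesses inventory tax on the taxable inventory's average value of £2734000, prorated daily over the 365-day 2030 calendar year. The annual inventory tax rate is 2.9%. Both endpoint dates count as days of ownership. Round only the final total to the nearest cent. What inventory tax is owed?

£70379.90

Days held (February 11 – December 31, 2030): 324 out of 365
Tax = £2734000 × 2.9% × 324/365 = £70379.9014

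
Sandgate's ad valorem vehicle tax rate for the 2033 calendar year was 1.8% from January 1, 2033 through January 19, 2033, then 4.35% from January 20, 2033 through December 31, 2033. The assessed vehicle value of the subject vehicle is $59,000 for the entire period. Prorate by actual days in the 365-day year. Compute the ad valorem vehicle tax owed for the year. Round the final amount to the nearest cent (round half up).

January 1 – January 19, 2033: 19 days at 1.8% → $59,000 × 1.8% × 19/365 = $55.2822
January 20 – December 31, 2033: 346 days at 4.35% → $59,000 × 4.35% × 346/365 = $2,432.9014
Total = $2,488.1836

$2,488.18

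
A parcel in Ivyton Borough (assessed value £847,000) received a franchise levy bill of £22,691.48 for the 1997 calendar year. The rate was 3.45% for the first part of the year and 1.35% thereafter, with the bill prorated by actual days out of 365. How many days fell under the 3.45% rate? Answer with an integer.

231 days

Let d = days at the first rate; then 365 − d days at the second rate.
£847,000 × [3.45%·d + 1.35%·(365−d)] / 365 = £22,691.48
Solving gives d = 231, so the new rate took effect on 20 Aug 1997.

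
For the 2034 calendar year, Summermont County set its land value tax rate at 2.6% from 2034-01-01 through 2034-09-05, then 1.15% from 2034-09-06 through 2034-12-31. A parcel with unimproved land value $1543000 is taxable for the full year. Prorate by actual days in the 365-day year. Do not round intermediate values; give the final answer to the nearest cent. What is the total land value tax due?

2034-01-01 to 2034-09-05: 248 days at 2.6% → $1543000 × 2.6% × 248/365 = $27258.2575
2034-09-06 to 2034-12-31: 117 days at 1.15% → $1543000 × 1.15% × 117/365 = $5687.9630
Total = $32946.2205

$32946.22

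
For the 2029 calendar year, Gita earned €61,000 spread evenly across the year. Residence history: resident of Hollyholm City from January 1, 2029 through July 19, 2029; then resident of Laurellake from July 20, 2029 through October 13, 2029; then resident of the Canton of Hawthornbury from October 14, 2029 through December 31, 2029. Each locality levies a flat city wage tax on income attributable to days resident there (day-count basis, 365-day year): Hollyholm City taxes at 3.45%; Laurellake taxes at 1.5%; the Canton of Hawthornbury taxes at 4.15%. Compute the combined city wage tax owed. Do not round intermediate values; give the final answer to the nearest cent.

Hollyholm City, January 1 – July 19, 2029: 200 days → €61,000 × 3.45% × 200/365 = €1,153.1507
Laurellake, July 20 – October 13, 2029: 86 days → €61,000 × 1.5% × 86/365 = €215.5890
The Canton of Hawthornbury, October 14 – December 31, 2029: 79 days → €61,000 × 4.15% × 79/365 = €547.9137
Total = €1,916.6534

€1,916.65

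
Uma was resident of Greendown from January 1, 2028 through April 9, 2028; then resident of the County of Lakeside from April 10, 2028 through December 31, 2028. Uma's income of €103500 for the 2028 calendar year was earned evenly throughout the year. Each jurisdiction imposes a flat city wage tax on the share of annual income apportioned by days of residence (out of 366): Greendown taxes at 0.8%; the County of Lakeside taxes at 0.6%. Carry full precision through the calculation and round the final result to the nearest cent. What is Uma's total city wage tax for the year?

€677.56

Greendown, January 1 – April 9, 2028: 100 days → €103500 × 0.8% × 100/366 = €226.2295
The County of Lakeside, April 10 – December 31, 2028: 266 days → €103500 × 0.6% × 266/366 = €451.3279
Total = €677.5574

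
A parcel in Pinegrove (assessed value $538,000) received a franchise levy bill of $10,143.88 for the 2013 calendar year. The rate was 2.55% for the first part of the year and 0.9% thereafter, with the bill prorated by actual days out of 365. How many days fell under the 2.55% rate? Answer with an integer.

Let d = days at the first rate; then 365 − d days at the second rate.
$538,000 × [2.55%·d + 0.9%·(365−d)] / 365 = $10,143.88
Solving gives d = 218, so the new rate took effect on August 7, 2013.

218 days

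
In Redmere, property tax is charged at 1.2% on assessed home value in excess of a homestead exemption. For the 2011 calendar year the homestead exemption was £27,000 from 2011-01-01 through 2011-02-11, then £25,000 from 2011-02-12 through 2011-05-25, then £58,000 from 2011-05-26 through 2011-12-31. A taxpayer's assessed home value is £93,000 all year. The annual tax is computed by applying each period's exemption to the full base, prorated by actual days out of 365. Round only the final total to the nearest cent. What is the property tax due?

2011-01-01 to 2011-02-11: 42 days, exemption £27,000 → (£93,000 − £27,000) × 1.2% × 42/365 = £91.1342
2011-02-12 to 2011-05-25: 103 days, exemption £25,000 → (£93,000 − £25,000) × 1.2% × 103/365 = £230.2685
2011-05-26 to 2011-12-31: 220 days, exemption £58,000 → (£93,000 − £58,000) × 1.2% × 220/365 = £253.1507
Total = £574.5534

£574.55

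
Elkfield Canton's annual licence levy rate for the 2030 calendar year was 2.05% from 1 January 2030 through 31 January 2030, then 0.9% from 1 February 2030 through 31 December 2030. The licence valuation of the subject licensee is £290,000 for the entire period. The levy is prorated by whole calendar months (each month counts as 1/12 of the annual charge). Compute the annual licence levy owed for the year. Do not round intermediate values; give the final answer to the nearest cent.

£2,887.92

1 January – 31 January 2030: 1 month at 2.05% → £290,000 × 2.05% × 1/12 = £495.4167
1 February – 31 December 2030: 11 months at 0.9% → £290,000 × 0.9% × 11/12 = £2,392.5000
Total = £2,887.9167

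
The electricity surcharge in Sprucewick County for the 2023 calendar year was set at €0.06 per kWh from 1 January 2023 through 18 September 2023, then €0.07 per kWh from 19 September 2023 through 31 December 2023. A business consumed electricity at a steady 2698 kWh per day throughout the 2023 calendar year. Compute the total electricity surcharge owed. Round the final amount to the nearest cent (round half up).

1 January – 18 September 2023: 261 days × 2698 kWh/day = 704,178 kWh at €0.06/kWh → €42,250.68
19 September – 31 December 2023: 104 days × 2698 kWh/day = 280,592 kWh at €0.07/kWh → €19,641.44

€61,892.12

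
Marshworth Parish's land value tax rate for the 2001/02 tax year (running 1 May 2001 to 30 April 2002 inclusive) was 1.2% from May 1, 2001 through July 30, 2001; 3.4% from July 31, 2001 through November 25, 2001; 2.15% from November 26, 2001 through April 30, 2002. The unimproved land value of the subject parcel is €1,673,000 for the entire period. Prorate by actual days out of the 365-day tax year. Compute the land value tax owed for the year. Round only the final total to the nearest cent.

May 1 – July 30, 2001: 91 days at 1.2% → €1,673,000 × 1.2% × 91/365 = €5,005.2493
July 31 – November 25, 2001: 118 days at 3.4% → €1,673,000 × 3.4% × 118/365 = €18,389.2493
November 26, 2001 – April 30, 2002: 156 days at 2.15% → €1,673,000 × 2.15% × 156/365 = €15,373.2658
Total = €38,767.7644

€38,767.76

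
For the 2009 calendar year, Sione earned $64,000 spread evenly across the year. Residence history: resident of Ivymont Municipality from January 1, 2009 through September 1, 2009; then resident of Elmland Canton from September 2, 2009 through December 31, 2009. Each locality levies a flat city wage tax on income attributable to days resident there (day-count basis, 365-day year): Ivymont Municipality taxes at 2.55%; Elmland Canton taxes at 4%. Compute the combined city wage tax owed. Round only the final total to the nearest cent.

$1,939.64

Ivymont Municipality, January 1 – September 1, 2009: 244 days → $64,000 × 2.55% × 244/365 = $1,090.9808
Elmland Canton, September 2 – December 31, 2009: 121 days → $64,000 × 4% × 121/365 = $848.6575
Total = $1,939.6384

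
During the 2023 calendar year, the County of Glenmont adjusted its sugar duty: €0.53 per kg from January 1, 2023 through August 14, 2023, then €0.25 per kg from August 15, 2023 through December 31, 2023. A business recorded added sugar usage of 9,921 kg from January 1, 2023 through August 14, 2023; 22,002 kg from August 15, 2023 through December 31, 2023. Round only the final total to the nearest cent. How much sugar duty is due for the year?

January 1 – August 14, 2023: 9,921 kg at €0.53/kg → €5258.13
August 15 – December 31, 2023: 22,002 kg at €0.25/kg → €5500.50

€10758.63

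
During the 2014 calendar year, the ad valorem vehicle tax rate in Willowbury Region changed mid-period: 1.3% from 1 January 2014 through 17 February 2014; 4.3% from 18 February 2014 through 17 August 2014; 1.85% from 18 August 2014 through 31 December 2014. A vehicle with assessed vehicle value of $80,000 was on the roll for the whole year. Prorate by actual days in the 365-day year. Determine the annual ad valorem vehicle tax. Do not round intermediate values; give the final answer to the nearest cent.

1 January – 17 February 2014: 48 days at 1.3% → $80,000 × 1.3% × 48/365 = $136.7671
18 February – 17 August 2014: 181 days at 4.3% → $80,000 × 4.3% × 181/365 = $1,705.8630
18 August – 31 December 2014: 136 days at 1.85% → $80,000 × 1.85% × 136/365 = $551.4521
Total = $2,394.0822

$2,394.08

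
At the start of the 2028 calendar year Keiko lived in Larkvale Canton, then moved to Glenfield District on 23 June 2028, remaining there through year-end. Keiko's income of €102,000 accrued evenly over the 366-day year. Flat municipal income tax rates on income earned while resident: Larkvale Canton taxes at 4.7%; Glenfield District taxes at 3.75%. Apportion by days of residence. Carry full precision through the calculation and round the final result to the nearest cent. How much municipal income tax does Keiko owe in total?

Larkvale Canton, 1 January – 22 June 2028: 174 days → €102,000 × 4.7% × 174/366 = €2,279.1148
Glenfield District, 23 June – 31 December 2028: 192 days → €102,000 × 3.75% × 192/366 = €2,006.5574
Total = €4,285.6721

€4,285.67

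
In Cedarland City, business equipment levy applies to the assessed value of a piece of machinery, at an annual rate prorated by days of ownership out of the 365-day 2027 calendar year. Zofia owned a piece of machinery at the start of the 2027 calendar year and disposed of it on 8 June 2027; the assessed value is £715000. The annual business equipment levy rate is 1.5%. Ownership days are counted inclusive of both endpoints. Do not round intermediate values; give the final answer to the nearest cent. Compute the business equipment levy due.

Days held (1 January – 8 June 2027): 159 out of 365
Tax = £715000 × 1.5% × 159/365 = £4671.9863

£4671.99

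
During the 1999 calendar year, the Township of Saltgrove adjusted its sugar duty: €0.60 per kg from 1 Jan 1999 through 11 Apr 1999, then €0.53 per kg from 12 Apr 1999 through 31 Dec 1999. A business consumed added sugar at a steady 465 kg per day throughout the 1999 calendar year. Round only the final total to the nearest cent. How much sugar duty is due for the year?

1 Jan – 11 Apr 1999: 101 days × 465 kg/day = 46,965 kg at €0.60/kg → €28,179.00
12 Apr – 31 Dec 1999: 264 days × 465 kg/day = 122,760 kg at €0.53/kg → €65,062.80

€93,241.80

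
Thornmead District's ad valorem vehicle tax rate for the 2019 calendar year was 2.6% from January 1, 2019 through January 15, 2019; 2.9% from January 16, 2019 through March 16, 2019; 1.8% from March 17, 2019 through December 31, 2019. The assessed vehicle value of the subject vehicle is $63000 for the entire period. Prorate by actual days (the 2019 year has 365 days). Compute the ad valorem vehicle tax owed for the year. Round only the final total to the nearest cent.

January 1 – January 15, 2019: 15 days at 2.6% → $63000 × 2.6% × 15/365 = $67.3151
January 16 – March 16, 2019: 60 days at 2.9% → $63000 × 2.9% × 60/365 = $300.3288
March 17 – December 31, 2019: 290 days at 1.8% → $63000 × 1.8% × 290/365 = $900.9863
Total = $1268.6301

$1268.63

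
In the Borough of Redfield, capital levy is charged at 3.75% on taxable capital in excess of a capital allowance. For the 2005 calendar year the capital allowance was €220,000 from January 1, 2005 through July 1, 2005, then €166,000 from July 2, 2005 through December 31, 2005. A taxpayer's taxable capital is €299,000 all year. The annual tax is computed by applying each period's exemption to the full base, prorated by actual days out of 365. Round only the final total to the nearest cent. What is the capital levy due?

€3,977.77

January 1 – July 1, 2005: 182 days, exemption €220,000 → (€299,000 − €220,000) × 3.75% × 182/365 = €1,477.1918
July 2 – December 31, 2005: 183 days, exemption €166,000 → (€299,000 − €166,000) × 3.75% × 183/365 = €2,500.5822
Total = €3,977.7740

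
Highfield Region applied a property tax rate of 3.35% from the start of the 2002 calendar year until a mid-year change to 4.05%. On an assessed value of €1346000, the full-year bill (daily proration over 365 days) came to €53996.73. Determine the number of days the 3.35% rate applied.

Let d = days at the first rate; then 365 − d days at the second rate.
€1346000 × [3.35%·d + 4.05%·(365−d)] / 365 = €53996.73
Solving gives d = 20, so the new rate took effect on 21 January 2002.

20 days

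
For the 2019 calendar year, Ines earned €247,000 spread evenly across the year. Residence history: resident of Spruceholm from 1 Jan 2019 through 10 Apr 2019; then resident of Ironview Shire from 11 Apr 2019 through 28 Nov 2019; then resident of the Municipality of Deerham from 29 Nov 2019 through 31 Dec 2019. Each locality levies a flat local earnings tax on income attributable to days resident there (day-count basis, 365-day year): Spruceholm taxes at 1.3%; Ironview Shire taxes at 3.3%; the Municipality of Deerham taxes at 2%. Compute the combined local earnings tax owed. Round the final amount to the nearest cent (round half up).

Spruceholm, 1 Jan – 10 Apr 2019: 100 days → €247,000 × 1.3% × 100/365 = €879.7260
Ironview Shire, 11 Apr – 28 Nov 2019: 232 days → €247,000 × 3.3% × 232/365 = €5,180.9096
The Municipality of Deerham, 29 Nov – 31 Dec 2019: 33 days → €247,000 × 2% × 33/365 = €446.6301
Total = €6,507.2658

€6,507.27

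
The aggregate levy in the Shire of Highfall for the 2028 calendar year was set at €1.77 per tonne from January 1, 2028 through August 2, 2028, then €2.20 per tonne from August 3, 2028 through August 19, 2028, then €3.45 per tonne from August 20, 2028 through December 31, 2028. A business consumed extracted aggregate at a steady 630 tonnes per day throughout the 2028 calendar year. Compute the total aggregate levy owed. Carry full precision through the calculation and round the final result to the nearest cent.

January 1 – August 2, 2028: 215 days × 630 tonnes/day = 135,450 tonnes at €1.77/tonne → €239,746.50
August 3 – August 19, 2028: 17 days × 630 tonnes/day = 10,710 tonnes at €2.20/tonne → €23,562.00
August 20 – December 31, 2028: 134 days × 630 tonnes/day = 84,420 tonnes at €3.45/tonne → €291,249.00

€554,557.50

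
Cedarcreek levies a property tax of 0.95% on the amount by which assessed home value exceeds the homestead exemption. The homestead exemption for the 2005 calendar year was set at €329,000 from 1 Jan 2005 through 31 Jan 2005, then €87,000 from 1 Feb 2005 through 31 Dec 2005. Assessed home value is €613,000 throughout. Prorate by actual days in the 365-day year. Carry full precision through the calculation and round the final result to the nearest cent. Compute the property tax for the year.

€4,801.74

1 Jan – 31 Jan 2005: 31 days, exemption €329,000 → (€613,000 − €329,000) × 0.95% × 31/365 = €229.1452
1 Feb – 31 Dec 2005: 334 days, exemption €87,000 → (€613,000 − €87,000) × 0.95% × 334/365 = €4,572.5973
Total = €4,801.7425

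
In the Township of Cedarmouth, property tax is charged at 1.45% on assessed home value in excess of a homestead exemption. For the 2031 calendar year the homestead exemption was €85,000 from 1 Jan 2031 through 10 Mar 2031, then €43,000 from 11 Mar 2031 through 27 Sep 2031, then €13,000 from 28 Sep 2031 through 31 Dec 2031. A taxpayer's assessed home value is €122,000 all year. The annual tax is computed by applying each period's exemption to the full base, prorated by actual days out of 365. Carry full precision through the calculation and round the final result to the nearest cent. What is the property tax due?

1 Jan – 10 Mar 2031: 69 days, exemption €85,000 → (€122,000 − €85,000) × 1.45% × 69/365 = €101.4205
11 Mar – 27 Sep 2031: 201 days, exemption €43,000 → (€122,000 − €43,000) × 1.45% × 201/365 = €630.8096
28 Sep – 31 Dec 2031: 95 days, exemption €13,000 → (€122,000 − €13,000) × 1.45% × 95/365 = €411.3630
Total = €1,143.5932

€1,143.59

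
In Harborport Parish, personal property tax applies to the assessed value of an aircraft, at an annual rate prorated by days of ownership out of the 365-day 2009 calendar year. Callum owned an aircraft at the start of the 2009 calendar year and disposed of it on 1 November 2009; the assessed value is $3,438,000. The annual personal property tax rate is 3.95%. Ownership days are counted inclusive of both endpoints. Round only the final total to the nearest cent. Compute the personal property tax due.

$113,477.55

Days held (1 January – 1 November 2009): 305 out of 365
Tax = $3,438,000 × 3.95% × 305/365 = $113,477.5479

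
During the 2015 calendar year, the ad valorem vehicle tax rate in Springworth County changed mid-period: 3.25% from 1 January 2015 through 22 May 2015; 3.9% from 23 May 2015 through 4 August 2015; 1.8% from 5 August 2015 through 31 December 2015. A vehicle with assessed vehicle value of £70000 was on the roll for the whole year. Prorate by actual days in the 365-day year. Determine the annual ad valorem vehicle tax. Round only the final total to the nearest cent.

1 January – 22 May 2015: 142 days at 3.25% → £70000 × 3.25% × 142/365 = £885.0685
23 May – 4 August 2015: 74 days at 3.9% → £70000 × 3.9% × 74/365 = £553.4795
5 August – 31 December 2015: 149 days at 1.8% → £70000 × 1.8% × 149/365 = £514.3562
Total = £1952.9041

£1952.90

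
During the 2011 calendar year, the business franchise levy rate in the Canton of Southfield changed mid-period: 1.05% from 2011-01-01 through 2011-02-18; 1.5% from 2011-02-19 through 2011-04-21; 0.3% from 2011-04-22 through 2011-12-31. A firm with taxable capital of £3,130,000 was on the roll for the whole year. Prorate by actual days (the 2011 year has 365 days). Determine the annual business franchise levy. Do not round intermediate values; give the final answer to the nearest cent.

2011-01-01 to 2011-02-18: 49 days at 1.05% → £3,130,000 × 1.05% × 49/365 = £4,412.0137
2011-02-19 to 2011-04-21: 62 days at 1.5% → £3,130,000 × 1.5% × 62/365 = £7,975.0685
2011-04-22 to 2011-12-31: 254 days at 0.3% → £3,130,000 × 0.3% × 254/365 = £6,534.4110
Total = £18,921.4932

£18,921.49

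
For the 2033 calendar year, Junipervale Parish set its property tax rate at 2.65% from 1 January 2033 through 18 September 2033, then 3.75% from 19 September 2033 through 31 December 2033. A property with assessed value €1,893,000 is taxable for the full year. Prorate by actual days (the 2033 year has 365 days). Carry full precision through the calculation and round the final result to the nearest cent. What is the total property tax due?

€56,097.63

1 January – 18 September 2033: 261 days at 2.65% → €1,893,000 × 2.65% × 261/365 = €35,871.0534
19 September – 31 December 2033: 104 days at 3.75% → €1,893,000 × 3.75% × 104/365 = €20,226.5753
Total = €56,097.6288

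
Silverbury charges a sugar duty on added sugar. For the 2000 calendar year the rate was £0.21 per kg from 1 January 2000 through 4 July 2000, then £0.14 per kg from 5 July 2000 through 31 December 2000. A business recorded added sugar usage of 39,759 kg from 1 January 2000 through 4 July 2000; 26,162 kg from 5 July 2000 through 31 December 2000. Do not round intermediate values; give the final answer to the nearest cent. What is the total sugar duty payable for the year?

1 January – 4 July 2000: 39,759 kg at £0.21/kg → £8,349.39
5 July – 31 December 2000: 26,162 kg at £0.14/kg → £3,662.68

£12,012.07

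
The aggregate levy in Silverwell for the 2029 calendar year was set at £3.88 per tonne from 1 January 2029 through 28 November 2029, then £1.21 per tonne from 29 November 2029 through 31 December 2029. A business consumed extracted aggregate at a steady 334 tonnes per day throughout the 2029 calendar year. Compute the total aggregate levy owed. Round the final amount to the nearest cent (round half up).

£443582.06

1 January – 28 November 2029: 332 days × 334 tonnes/day = 110,888 tonnes at £3.88/tonne → £430245.44
29 November – 31 December 2029: 33 days × 334 tonnes/day = 11,022 tonnes at £1.21/tonne → £13336.62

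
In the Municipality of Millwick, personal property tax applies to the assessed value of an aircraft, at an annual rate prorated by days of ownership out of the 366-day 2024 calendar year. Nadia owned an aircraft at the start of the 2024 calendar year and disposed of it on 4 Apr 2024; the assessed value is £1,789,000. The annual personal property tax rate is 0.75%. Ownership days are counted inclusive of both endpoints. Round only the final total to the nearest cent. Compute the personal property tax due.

£3,482.68

Days held (1 Jan – 4 Apr 2024): 95 out of 366
Tax = £1,789,000 × 0.75% × 95/366 = £3,482.6844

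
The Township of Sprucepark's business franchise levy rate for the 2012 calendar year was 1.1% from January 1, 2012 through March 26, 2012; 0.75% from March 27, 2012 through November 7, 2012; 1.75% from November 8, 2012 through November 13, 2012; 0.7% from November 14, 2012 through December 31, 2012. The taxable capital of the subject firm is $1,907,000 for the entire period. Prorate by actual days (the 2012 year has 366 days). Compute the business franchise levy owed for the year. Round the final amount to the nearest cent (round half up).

January 1 – March 26, 2012: 86 days at 1.1% → $1,907,000 × 1.1% × 86/366 = $4,929.0219
March 27 – November 7, 2012: 226 days at 0.75% → $1,907,000 × 0.75% × 226/366 = $8,831.5984
November 8 – November 13, 2012: 6 days at 1.75% → $1,907,000 × 1.75% × 6/366 = $547.0902
November 14 – December 31, 2012: 48 days at 0.7% → $1,907,000 × 0.7% × 48/366 = $1,750.6885
Total = $16,058.3989

$16,058.40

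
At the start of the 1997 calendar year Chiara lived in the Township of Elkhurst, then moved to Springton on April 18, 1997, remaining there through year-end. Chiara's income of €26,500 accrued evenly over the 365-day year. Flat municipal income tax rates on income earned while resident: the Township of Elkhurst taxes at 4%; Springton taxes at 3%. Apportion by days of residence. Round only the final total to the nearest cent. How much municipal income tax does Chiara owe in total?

The Township of Elkhurst, January 1 – April 17, 1997: 107 days → €26,500 × 4% × 107/365 = €310.7397
Springton, April 18 – December 31, 1997: 258 days → €26,500 × 3% × 258/365 = €561.9452
Total = €872.6849

€872.68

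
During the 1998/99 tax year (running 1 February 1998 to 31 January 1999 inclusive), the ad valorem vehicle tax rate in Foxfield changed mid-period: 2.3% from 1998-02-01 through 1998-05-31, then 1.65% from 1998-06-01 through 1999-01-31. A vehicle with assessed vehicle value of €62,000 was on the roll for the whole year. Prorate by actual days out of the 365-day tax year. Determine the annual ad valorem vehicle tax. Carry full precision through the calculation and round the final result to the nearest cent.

1998-02-01 to 1998-05-31: 120 days at 2.3% → €62,000 × 2.3% × 120/365 = €468.8219
1998-06-01 to 1999-01-31: 245 days at 1.65% → €62,000 × 1.65% × 245/365 = €686.6712
Total = €1,155.4932

€1,155.49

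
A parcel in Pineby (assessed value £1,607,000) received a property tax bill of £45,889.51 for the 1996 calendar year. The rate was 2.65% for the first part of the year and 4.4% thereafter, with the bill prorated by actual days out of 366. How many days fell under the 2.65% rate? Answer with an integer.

Let d = days at the first rate; then 366 − d days at the second rate.
£1,607,000 × [2.65%·d + 4.4%·(366−d)] / 366 = £45,889.51
Solving gives d = 323, so the new rate took effect on 19 Nov 1996.

323 days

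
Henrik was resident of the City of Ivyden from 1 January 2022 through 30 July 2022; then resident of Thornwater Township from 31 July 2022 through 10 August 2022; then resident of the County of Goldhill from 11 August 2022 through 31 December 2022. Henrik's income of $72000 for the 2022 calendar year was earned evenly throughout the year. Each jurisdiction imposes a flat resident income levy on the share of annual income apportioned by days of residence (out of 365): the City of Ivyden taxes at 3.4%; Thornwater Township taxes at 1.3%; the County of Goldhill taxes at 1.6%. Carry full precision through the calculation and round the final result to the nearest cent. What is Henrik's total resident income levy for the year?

The City of Ivyden, 1 January – 30 July 2022: 211 days → $72000 × 3.4% × 211/365 = $1415.1452
Thornwater Township, 31 July – 10 August 2022: 11 days → $72000 × 1.3% × 11/365 = $28.2082
The County of Goldhill, 11 August – 31 December 2022: 143 days → $72000 × 1.6% × 143/365 = $451.3315
Total = $1894.6849

$1894.68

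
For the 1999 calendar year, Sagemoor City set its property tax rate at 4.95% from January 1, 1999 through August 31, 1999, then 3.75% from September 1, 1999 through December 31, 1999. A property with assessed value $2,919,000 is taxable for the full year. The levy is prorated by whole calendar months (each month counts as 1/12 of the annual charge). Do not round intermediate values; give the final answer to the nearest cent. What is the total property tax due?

$132,814.50

January 1 – August 31, 1999: 8 months at 4.95% → $2,919,000 × 4.95% × 8/12 = $96,327.0000
September 1 – December 31, 1999: 4 months at 3.75% → $2,919,000 × 3.75% × 4/12 = $36,487.5000
Total = $132,814.5000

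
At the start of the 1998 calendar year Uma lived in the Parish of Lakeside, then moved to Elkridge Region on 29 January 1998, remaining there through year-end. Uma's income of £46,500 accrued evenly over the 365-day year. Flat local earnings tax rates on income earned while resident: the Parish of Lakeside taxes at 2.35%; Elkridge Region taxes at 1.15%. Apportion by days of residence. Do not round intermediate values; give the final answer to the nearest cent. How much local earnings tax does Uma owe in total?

The Parish of Lakeside, 1 January – 28 January 1998: 28 days → £46,500 × 2.35% × 28/365 = £83.8274
Elkridge Region, 29 January – 31 December 1998: 337 days → £46,500 × 1.15% × 337/365 = £493.7281
Total = £577.5555

£577.56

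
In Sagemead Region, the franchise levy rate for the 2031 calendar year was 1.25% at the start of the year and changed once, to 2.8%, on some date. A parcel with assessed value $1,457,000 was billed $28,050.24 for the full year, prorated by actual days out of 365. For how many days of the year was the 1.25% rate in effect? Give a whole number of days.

206 days

Let d = days at the first rate; then 365 − d days at the second rate.
$1,457,000 × [1.25%·d + 2.8%·(365−d)] / 365 = $28,050.24
Solving gives d = 206, so the new rate took effect on 26 July 2031.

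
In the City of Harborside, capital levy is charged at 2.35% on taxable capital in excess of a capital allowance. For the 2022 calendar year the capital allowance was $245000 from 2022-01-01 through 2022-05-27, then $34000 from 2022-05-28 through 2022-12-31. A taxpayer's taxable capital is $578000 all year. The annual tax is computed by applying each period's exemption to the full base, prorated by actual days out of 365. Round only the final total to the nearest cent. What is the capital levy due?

2022-01-01 to 2022-05-27: 147 days, exemption $245000 → ($578000 − $245000) × 2.35% × 147/365 = $3151.6397
2022-05-28 to 2022-12-31: 218 days, exemption $34000 → ($578000 − $34000) × 2.35% × 218/365 = $7635.3753
Total = $10787.0151

$10787.02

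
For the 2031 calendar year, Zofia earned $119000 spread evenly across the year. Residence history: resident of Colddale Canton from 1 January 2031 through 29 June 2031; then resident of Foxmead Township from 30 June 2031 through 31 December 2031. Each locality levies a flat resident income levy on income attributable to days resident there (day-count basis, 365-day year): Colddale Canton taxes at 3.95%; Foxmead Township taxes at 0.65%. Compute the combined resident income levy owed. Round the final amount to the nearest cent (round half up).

$2710.10

Colddale Canton, 1 January – 29 June 2031: 180 days → $119000 × 3.95% × 180/365 = $2318.0548
Foxmead Township, 30 June – 31 December 2031: 185 days → $119000 × 0.65% × 185/365 = $392.0479
Total = $2710.1027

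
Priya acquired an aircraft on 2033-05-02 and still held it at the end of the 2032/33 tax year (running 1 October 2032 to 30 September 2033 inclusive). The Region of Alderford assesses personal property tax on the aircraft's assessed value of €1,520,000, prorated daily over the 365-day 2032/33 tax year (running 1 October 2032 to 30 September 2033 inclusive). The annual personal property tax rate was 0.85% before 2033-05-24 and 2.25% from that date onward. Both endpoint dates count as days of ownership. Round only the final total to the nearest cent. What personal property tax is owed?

€12,959.56

2033-05-02 to 2033-05-23: 22 days at 0.85% → €1,520,000 × 0.85% × 22/365 = €778.7397
2033-05-24 to 2033-09-30: 130 days at 2.25% → €1,520,000 × 2.25% × 130/365 = €12,180.8219
Total = €12,959.5616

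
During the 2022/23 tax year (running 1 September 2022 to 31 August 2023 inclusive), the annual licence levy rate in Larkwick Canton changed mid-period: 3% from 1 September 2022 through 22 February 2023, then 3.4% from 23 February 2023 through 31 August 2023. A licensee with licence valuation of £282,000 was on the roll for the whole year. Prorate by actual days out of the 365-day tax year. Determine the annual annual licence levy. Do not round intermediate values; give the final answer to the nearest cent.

1 September 2022 – 22 February 2023: 175 days at 3% → £282,000 × 3% × 175/365 = £4,056.1644
23 February – 31 August 2023: 190 days at 3.4% → £282,000 × 3.4% × 190/365 = £4,991.0137
Total = £9,047.1781

£9,047.18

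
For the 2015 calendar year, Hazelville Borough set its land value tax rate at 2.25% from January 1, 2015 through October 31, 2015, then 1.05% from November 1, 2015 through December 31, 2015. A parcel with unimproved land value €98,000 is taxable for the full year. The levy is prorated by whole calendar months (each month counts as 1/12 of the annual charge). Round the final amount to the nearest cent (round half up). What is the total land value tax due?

€2,009.00

January 1 – October 31, 2015: 10 months at 2.25% → €98,000 × 2.25% × 10/12 = €1,837.5000
November 1 – December 31, 2015: 2 months at 1.05% → €98,000 × 1.05% × 2/12 = €171.5000
Total = €2,009.0000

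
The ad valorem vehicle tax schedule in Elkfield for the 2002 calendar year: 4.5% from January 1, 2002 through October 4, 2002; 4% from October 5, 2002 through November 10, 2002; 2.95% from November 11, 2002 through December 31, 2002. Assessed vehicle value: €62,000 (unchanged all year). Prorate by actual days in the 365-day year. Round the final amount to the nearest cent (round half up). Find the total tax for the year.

€2,624.30

January 1 – October 4, 2002: 277 days at 4.5% → €62,000 × 4.5% × 277/365 = €2,117.3425
October 5 – November 10, 2002: 37 days at 4% → €62,000 × 4% × 37/365 = €251.3973
November 11 – December 31, 2002: 51 days at 2.95% → €62,000 × 2.95% × 51/365 = €255.5589
Total = €2,624.2986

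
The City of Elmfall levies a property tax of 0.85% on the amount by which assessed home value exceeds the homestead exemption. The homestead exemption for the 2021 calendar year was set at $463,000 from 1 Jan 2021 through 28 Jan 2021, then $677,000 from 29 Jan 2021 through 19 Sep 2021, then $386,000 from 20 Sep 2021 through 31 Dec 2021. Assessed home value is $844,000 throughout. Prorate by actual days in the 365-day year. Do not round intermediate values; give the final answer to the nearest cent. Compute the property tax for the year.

1 Jan – 28 Jan 2021: 28 days, exemption $463,000 → ($844,000 − $463,000) × 0.85% × 28/365 = $248.4329
29 Jan – 19 Sep 2021: 234 days, exemption $677,000 → ($844,000 − $677,000) × 0.85% × 234/365 = $910.0356
20 Sep – 31 Dec 2021: 103 days, exemption $386,000 → ($844,000 − $386,000) × 0.85% × 103/365 = $1,098.5726
Total = $2,257.0411

$2,257.04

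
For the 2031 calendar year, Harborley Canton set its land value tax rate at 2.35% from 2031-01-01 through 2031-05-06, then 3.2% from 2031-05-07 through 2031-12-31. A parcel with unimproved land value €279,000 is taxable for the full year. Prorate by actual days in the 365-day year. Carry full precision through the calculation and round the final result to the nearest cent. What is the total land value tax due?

2031-01-01 to 2031-05-06: 126 days at 2.35% → €279,000 × 2.35% × 126/365 = €2,263.3397
2031-05-07 to 2031-12-31: 239 days at 3.2% → €279,000 × 3.2% × 239/365 = €5,846.0055
Total = €8,109.3452

€8,109.35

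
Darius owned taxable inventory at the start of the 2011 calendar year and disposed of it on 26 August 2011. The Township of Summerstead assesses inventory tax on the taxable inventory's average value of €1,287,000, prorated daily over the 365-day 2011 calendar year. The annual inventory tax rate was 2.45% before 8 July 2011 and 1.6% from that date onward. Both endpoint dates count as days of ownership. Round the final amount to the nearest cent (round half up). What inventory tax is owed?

1 January – 7 July 2011: 188 days at 2.45% → €1,287,000 × 2.45% × 188/365 = €16,240.8822
8 July – 26 August 2011: 50 days at 1.6% → €1,287,000 × 1.6% × 50/365 = €2,820.8219
Total = €19,061.7041

€19,061.70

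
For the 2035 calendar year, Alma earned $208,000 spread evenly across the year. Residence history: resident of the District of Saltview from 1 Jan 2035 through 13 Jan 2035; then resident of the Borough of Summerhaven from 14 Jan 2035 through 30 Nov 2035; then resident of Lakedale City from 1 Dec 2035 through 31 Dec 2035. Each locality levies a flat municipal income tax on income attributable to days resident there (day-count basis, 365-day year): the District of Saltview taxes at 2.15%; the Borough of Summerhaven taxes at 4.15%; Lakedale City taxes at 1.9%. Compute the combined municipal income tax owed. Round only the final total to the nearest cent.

The District of Saltview, 1 Jan – 13 Jan 2035: 13 days → $208,000 × 2.15% × 13/365 = $159.2767
The Borough of Summerhaven, 14 Jan – 30 Nov 2035: 321 days → $208,000 × 4.15% × 321/365 = $7,591.4301
Lakedale City, 1 Dec – 31 Dec 2035: 31 days → $208,000 × 1.9% × 31/365 = $335.6493
Total = $8,086.3562

$8,086.36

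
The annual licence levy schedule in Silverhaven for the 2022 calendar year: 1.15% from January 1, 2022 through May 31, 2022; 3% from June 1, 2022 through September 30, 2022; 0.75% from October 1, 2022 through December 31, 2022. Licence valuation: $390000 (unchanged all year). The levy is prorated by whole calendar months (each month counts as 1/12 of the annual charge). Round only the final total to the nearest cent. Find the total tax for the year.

$6500.00

January 1 – May 31, 2022: 5 months at 1.15% → $390000 × 1.15% × 5/12 = $1868.7500
June 1 – September 30, 2022: 4 months at 3% → $390000 × 3% × 4/12 = $3900.0000
October 1 – December 31, 2022: 3 months at 0.75% → $390000 × 0.75% × 3/12 = $731.2500
Total = $6500.0000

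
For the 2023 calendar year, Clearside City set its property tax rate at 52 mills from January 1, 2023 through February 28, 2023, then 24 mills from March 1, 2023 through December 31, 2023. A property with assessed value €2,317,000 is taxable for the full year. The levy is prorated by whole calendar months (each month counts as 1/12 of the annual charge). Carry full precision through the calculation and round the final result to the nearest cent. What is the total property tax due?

January 1 – February 28, 2023: 2 months at 52 mills → €2,317,000 × 5.2% × 2/12 = €20,080.6667
March 1 – December 31, 2023: 10 months at 24 mills → €2,317,000 × 2.4% × 10/12 = €46,340.0000
Total = €66,420.6667

€66,420.67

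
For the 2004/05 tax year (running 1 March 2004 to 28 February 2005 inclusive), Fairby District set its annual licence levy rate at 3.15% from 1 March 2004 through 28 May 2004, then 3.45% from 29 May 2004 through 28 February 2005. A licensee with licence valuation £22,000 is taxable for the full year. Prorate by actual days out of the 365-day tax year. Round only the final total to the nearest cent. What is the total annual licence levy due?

£742.91

1 March – 28 May 2004: 89 days at 3.15% → £22,000 × 3.15% × 89/365 = £168.9781
29 May 2004 – 28 February 2005: 276 days at 3.45% → £22,000 × 3.45% × 276/365 = £573.9288
Total = £742.9068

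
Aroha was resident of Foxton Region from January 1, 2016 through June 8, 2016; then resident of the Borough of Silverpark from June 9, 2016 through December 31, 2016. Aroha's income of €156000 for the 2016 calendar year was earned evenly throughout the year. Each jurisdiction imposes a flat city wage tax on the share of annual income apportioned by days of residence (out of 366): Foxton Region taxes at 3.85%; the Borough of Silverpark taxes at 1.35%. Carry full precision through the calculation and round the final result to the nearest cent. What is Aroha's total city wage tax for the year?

€3810.92

Foxton Region, January 1 – June 8, 2016: 160 days → €156000 × 3.85% × 160/366 = €2625.5738
The Borough of Silverpark, June 9 – December 31, 2016: 206 days → €156000 × 1.35% × 206/366 = €1185.3443
Total = €3810.9180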